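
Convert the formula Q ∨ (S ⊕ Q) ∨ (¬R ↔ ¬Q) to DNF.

Q ∨ (S ⊕ Q) ∨ (¬R ↔ ¬Q)
⇔ Q ∨ (S ∧ ¬Q) ∨ (¬S ∧ Q) ∨ (¬R ↔ ¬Q)   [expand ⊕]
⇔ Q ∨ (S ∧ ¬Q) ∨ (¬S ∧ Q) ∨ ((¬R → ¬Q) ∧ (¬Q → ¬R))   [eliminate ↔]
⇔ Q ∨ (S ∧ ¬Q) ∨ (¬S ∧ Q) ∨ ((¬¬R ∨ ¬Q) ∧ (¬Q → ¬R))   [eliminate →]
⇔ Q ∨ (S ∧ ¬Q) ∨ (¬S ∧ Q) ∨ ((¬¬R ∨ ¬Q) ∧ (¬¬Q ∨ ¬R))   [eliminate →]
⇔ Q ∨ (S ∧ ¬Q) ∨ (¬S ∧ Q) ∨ ((R ∨ ¬Q) ∧ (¬¬Q ∨ ¬R))   [double negation]
⇔ Q ∨ (S ∧ ¬Q) ∨ (¬S ∧ Q) ∨ ((R ∨ ¬Q) ∧ (Q ∨ ¬R))   [double negation]
⇔ Q ∨ (S ∧ ¬Q) ∨ (¬S ∧ Q) ∨ (R ∧ Q) ∨ (R ∧ ¬R) ∨ (¬Q ∧ Q) ∨ (¬Q ∧ ¬R)   [distribute ∧ over ∨]
⇔ Q ∨ (S ∧ ¬Q) ∨ (¬Q ∧ ¬R)   [simplify]

Q ∨ (S ∧ ¬Q) ∨ (¬Q ∧ ¬R)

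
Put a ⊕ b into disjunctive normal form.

a ⊕ b
≡ (a ∧ ¬b) ∨ (¬a ∧ b)

(a ∧ ¬b) ∨ (¬a ∧ b)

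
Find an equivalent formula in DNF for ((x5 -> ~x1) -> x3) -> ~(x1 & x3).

((x5 -> ~x1) -> x3) -> ~(x1 & x3)
= ~((x5 -> ~x1) -> x3) | ~(x1 & x3)
= ~(~(x5 -> ~x1) | x3) | ~(x1 & x3)
= ~(~(~x5 | ~x1) | x3) | ~(x1 & x3)
= (~~(~x5 | ~x1) & ~x3) | ~(x1 & x3)
= ((~x5 | ~x1) & ~x3) | ~(x1 & x3)
= ((~x5 | ~x1) & ~x3) | ~x1 | ~x3
= (~x5 & ~x3) | (~x1 & ~x3) | ~x1 | ~x3
= ~x1 | ~x3

~x1 | ~x3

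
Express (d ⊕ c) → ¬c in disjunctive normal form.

(d ⊕ c) → ¬c
= ¬(d ⊕ c) ∨ ¬c   [eliminate →]
= ¬((d ∧ ¬c) ∨ (¬d ∧ c)) ∨ ¬c   [expand ⊕]
= (¬(d ∧ ¬c) ∧ ¬(¬d ∧ c)) ∨ ¬c   [De Morgan]
= ((¬d ∨ ¬¬c) ∧ ¬(¬d ∧ c)) ∨ ¬c   [De Morgan]
= ((¬d ∨ c) ∧ ¬(¬d ∧ c)) ∨ ¬c   [double negation]
= ((¬d ∨ c) ∧ (¬¬d ∨ ¬c)) ∨ ¬c   [De Morgan]
= ((¬d ∨ c) ∧ (d ∨ ¬c)) ∨ ¬c   [double negation]
= (¬d ∧ d) ∨ (¬d ∧ ¬c) ∨ (c ∧ d) ∨ (c ∧ ¬c) ∨ ¬c   [distribute ∧ over ∨]
= (c ∧ d) ∨ ¬c   [simplify]

(c ∧ d) ∨ ¬c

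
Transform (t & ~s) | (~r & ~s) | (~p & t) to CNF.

(t & ~s) | (~r & ~s) | (~p & t)
≡ (t | ~r | ~p) & (t | ~r | t) & (t | ~s | ~p) & (t | ~s | t) & (~s | ~r | ~p) & (~s | ~r | t) & (~s | ~s | ~p) & (~s | ~s | t)   [distribute | over &]
≡ (t | ~r) & (t | ~s) & (~s | ~p)   [simplify]

(t | ~r) & (t | ~s) & (~s | ~p)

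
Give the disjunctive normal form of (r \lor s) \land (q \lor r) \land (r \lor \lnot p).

(r \lor s) \land (q \lor r) \land (r \lor \lnot p)
⇔ (r \land q \land r) \lor (r \land q \land \lnot p) \lor (r \land r \land r) \lor (r \land r \land \lnot p) \lor (s \land q \land r) \lor (s \land q \land \lnot p) \lor (s \land r \land r) \lor (s \land r \land \lnot p)   (distribute \land over \lor)
⇔ r \lor (s \land q \land \lnot p)   (simplify)

r \lor (s \land q \land \lnot p)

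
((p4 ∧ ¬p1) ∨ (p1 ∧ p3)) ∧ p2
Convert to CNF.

((p4 ∧ ¬p1) ∨ (p1 ∧ p3)) ∧ p2
⇔ (p4 ∨ p1) ∧ (p4 ∨ p3) ∧ (¬p1 ∨ p1) ∧ (¬p1 ∨ p3) ∧ p2   [distribute ∨ over ∧]
⇔ (p4 ∨ p1) ∧ (p4 ∨ p3) ∧ (¬p1 ∨ p3) ∧ p2   [simplify]

(p4 ∨ p1) ∧ (p4 ∨ p3) ∧ (¬p1 ∨ p3) ∧ p2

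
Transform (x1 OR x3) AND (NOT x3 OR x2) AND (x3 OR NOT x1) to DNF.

x3 AND x2

(x1 OR x3) AND (NOT x3 OR x2) AND (x3 OR NOT x1)
⇔ (x1 AND NOT x3 AND x3) OR (x1 AND NOT x3 AND NOT x1) OR (x1 AND x2 AND x3) OR (x1 AND x2 AND NOT x1) OR (x3 AND NOT x3 AND x3) OR (x3 AND NOT x3 AND NOT x1) OR (x3 AND x2 AND x3) OR (x3 AND x2 AND NOT x1)   [distribute AND over OR]
⇔ x3 AND x2   [simplify]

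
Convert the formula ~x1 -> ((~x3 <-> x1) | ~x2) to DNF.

~x1 -> ((~x3 <-> x1) | ~x2)
= ~~x1 | (~x3 <-> x1) | ~x2   [eliminate ->]
= ~~x1 | ((~x3 -> x1) & (x1 -> ~x3)) | ~x2   [eliminate <->]
= ~~x1 | ((~~x3 | x1) & (x1 -> ~x3)) | ~x2   [eliminate ->]
= ~~x1 | ((~~x3 | x1) & (~x1 | ~x3)) | ~x2   [eliminate ->]
= x1 | ((~~x3 | x1) & (~x1 | ~x3)) | ~x2   [double negation]
= x1 | ((x3 | x1) & (~x1 | ~x3)) | ~x2   [double negation]
= x1 | (x3 & ~x1) | (x3 & ~x3) | (x1 & ~x1) | (x1 & ~x3) | ~x2   [distribute & over |]
= x1 | (x3 & ~x1) | ~x2   [simplify]

x1 | (x3 & ~x1) | ~x2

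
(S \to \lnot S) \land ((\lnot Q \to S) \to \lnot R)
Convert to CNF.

(S \to \lnot S) \land ((\lnot Q \to S) \to \lnot R)
= (\lnot S \lor \lnot S) \land ((\lnot Q \to S) \to \lnot R)   [eliminate \to]
= (\lnot S \lor \lnot S) \land (\lnot (\lnot Q \to S) \lor \lnot R)   [eliminate \to]
= (\lnot S \lor \lnot S) \land (\lnot (\lnot \lnot Q \lor S) \lor \lnot R)   [eliminate \to]
= (\lnot S \lor \lnot S) \land ((\lnot \lnot \lnot Q \land \lnot S) \lor \lnot R)   [De Morgan]
= (\lnot S \lor \lnot S) \land ((\lnot Q \land \lnot S) \lor \lnot R)   [double negation]
= (\lnot S \lor \lnot S) \land (\lnot Q \lor \lnot R) \land (\lnot S \lor \lnot R)   [distribute \lor over \land]
= \lnot S \land (\lnot Q \lor \lnot R)   [simplify]

\lnot S \land (\lnot Q \lor \lnot R)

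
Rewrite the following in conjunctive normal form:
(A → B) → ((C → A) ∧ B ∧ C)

(A ∨ ¬C) ∧ (A ∨ B) ∧ (A ∨ C) ∧ (¬B ∨ C)

(A → B) → ((C → A) ∧ B ∧ C)
≡ ¬(A → B) ∨ ((C → A) ∧ B ∧ C)   [eliminate →]
≡ ¬(¬A ∨ B) ∨ ((C → A) ∧ B ∧ C)   [eliminate →]
≡ ¬(¬A ∨ B) ∨ ((¬C ∨ A) ∧ B ∧ C)   [eliminate →]
≡ (¬¬A ∧ ¬B) ∨ ((¬C ∨ A) ∧ B ∧ C)   [De Morgan]
≡ (A ∧ ¬B) ∨ ((¬C ∨ A) ∧ B ∧ C)   [double negation]
≡ (A ∨ ¬C ∨ A) ∧ (A ∨ B) ∧ (A ∨ C) ∧ (¬B ∨ ¬C ∨ A) ∧ (¬B ∨ B) ∧ (¬B ∨ C)   [distribute ∨ over ∧]
≡ (A ∨ ¬C) ∧ (A ∨ B) ∧ (A ∨ C) ∧ (¬B ∨ C)   [simplify]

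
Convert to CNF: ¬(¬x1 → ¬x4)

¬x1 ∧ x4

¬(¬x1 → ¬x4)
⇔ ¬(¬¬x1 ∨ ¬x4)   [eliminate →]
⇔ ¬¬¬x1 ∧ ¬¬x4   [De Morgan]
⇔ ¬x1 ∧ ¬¬x4   [double negation]
⇔ ¬x1 ∧ x4   [double negation]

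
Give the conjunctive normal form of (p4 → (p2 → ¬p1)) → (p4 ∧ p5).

(p4 → (p2 → ¬p1)) → (p4 ∧ p5)
⇔ ¬(p4 → (p2 → ¬p1)) ∨ (p4 ∧ p5)   [eliminate →]
⇔ ¬(¬p4 ∨ (p2 → ¬p1)) ∨ (p4 ∧ p5)   [eliminate →]
⇔ ¬(¬p4 ∨ ¬p2 ∨ ¬p1) ∨ (p4 ∧ p5)   [eliminate →]
⇔ (¬¬p4 ∧ ¬¬p2 ∧ ¬¬p1) ∨ (p4 ∧ p5)   [De Morgan]
⇔ (p4 ∧ ¬¬p2 ∧ ¬¬p1) ∨ (p4 ∧ p5)   [double negation]
⇔ (p4 ∧ p2 ∧ ¬¬p1) ∨ (p4 ∧ p5)   [double negation]
⇔ (p4 ∧ p2 ∧ p1) ∨ (p4 ∧ p5)   [double negation]
⇔ (p4 ∨ p4) ∧ (p4 ∨ p5) ∧ (p2 ∨ p4) ∧ (p2 ∨ p5) ∧ (p1 ∨ p4) ∧ (p1 ∨ p5)   [distribute ∨ over ∧]
⇔ p4 ∧ (p2 ∨ p5) ∧ (p1 ∨ p5)   [simplify]

p4 ∧ (p2 ∨ p5) ∧ (p1 ∨ p5)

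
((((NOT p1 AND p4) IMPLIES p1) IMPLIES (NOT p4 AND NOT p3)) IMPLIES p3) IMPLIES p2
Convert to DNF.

((((NOT p1 AND p4) IMPLIES p1) IMPLIES (NOT p4 AND NOT p3)) IMPLIES p3) IMPLIES p2
≡ NOT ((((NOT p1 AND p4) IMPLIES p1) IMPLIES (NOT p4 AND NOT p3)) IMPLIES p3) OR p2   [eliminate IMPLIES]
≡ NOT (NOT (((NOT p1 AND p4) IMPLIES p1) IMPLIES (NOT p4 AND NOT p3)) OR p3) OR p2   [eliminate IMPLIES]
≡ NOT (NOT (NOT ((NOT p1 AND p4) IMPLIES p1) OR (NOT p4 AND NOT p3)) OR p3) OR p2   [eliminate IMPLIES]
≡ NOT (NOT (NOT (NOT (NOT p1 AND p4) OR p1) OR (NOT p4 AND NOT p3)) OR p3) OR p2   [eliminate IMPLIES]
≡ (NOT NOT (NOT (NOT (NOT p1 AND p4) OR p1) OR (NOT p4 AND NOT p3)) AND NOT p3) OR p2   [De Morgan]
≡ ((NOT (NOT (NOT p1 AND p4) OR p1) OR (NOT p4 AND NOT p3)) AND NOT p3) OR p2   [double negation]
≡ (((NOT NOT (NOT p1 AND p4) AND NOT p1) OR (NOT p4 AND NOT p3)) AND NOT p3) OR p2   [De Morgan]
≡ (((NOT p1 AND p4 AND NOT p1) OR (NOT p4 AND NOT p3)) AND NOT p3) OR p2   [double negation]
≡ (NOT p1 AND p4 AND NOT p1 AND NOT p3) OR (NOT p4 AND NOT p3 AND NOT p3) OR p2   [distribute AND over OR]
≡ (NOT p1 AND p4 AND NOT p3) OR (NOT p4 AND NOT p3) OR p2   [simplify]

(NOT p1 AND p4 AND NOT p3) OR (NOT p4 AND NOT p3) OR p2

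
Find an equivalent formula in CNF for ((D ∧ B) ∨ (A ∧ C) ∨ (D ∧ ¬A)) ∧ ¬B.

((D ∧ B) ∨ (A ∧ C) ∨ (D ∧ ¬A)) ∧ ¬B
⇔ (D ∨ A ∨ D) ∧ (D ∨ A ∨ ¬A) ∧ (D ∨ C ∨ D) ∧ (D ∨ C ∨ ¬A) ∧ (B ∨ A ∨ D) ∧ (B ∨ A ∨ ¬A) ∧ (B ∨ C ∨ D) ∧ (B ∨ C ∨ ¬A) ∧ ¬B
⇔ (D ∨ A) ∧ (D ∨ C) ∧ (B ∨ C ∨ ¬A) ∧ ¬B

(D ∨ A) ∧ (D ∨ C) ∧ (B ∨ C ∨ ¬A) ∧ ¬B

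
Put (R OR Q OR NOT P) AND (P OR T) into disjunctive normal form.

(R AND P) OR (R AND T) OR (Q AND P) OR (Q AND T) OR (NOT P AND T)

(R OR Q OR NOT P) AND (P OR T)
= (R AND P) OR (R AND T) OR (Q AND P) OR (Q AND T) OR (NOT P AND P) OR (NOT P AND T)   [distribute AND over OR]
= (R AND P) OR (R AND T) OR (Q AND P) OR (Q AND T) OR (NOT P AND T)   [simplify]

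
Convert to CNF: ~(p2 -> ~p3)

~(p2 -> ~p3)
⇔ ~(~p2 | ~p3)   [eliminate ->]
⇔ ~~p2 & ~~p3   [De Morgan]
⇔ p2 & ~~p3   [double negation]
⇔ p2 & p3   [double negation]

p2 & p3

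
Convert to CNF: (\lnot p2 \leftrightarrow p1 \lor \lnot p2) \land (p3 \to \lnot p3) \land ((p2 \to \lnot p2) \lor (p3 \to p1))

(\lnot p2 \leftrightarrow p1 \lor \lnot p2) \land (p3 \to \lnot p3) \land ((p2 \to \lnot p2) \lor (p3 \to p1))
≡ (\lnot p2 \to p1 \lor \lnot p2) \land (p1 \lor \lnot p2 \to \lnot p2) \land (p3 \to \lnot p3) \land ((p2 \to \lnot p2) \lor (p3 \to p1))   — eliminate \leftrightarrow
≡ (\lnot \lnot p2 \lor p1 \lor \lnot p2) \land (p1 \lor \lnot p2 \to \lnot p2) \land (p3 \to \lnot p3) \land ((p2 \to \lnot p2) \lor (p3 \to p1))   — eliminate \to
≡ (\lnot \lnot p2 \lor p1 \lor \lnot p2) \land (\lnot (p1 \lor \lnot p2) \lor \lnot p2) \land (p3 \to \lnot p3) \land ((p2 \to \lnot p2) \lor (p3 \to p1))   — eliminate \to
≡ (\lnot \lnot p2 \lor p1 \lor \lnot p2) \land (\lnot (p1 \lor \lnot p2) \lor \lnot p2) \land (\lnot p3 \lor \lnot p3) \land ((p2 \to \lnot p2) \lor (p3 \to p1))   — eliminate \to
≡ (\lnot \lnot p2 \lor p1 \lor \lnot p2) \land (\lnot (p1 \lor \lnot p2) \lor \lnot p2) \land (\lnot p3 \lor \lnot p3) \land (\lnot p2 \lor \lnot p2 \lor (p3 \to p1))   — eliminate \to
≡ (\lnot \lnot p2 \lor p1 \lor \lnot p2) \land (\lnot (p1 \lor \lnot p2) \lor \lnot p2) \land (\lnot p3 \lor \lnot p3) \land (\lnot p2 \lor \lnot p2 \lor \lnot p3 \lor p1)   — eliminate \to
≡ (p2 \lor p1 \lor \lnot p2) \land (\lnot (p1 \lor \lnot p2) \lor \lnot p2) \land (\lnot p3 \lor \lnot p3) \land (\lnot p2 \lor \lnot p2 \lor \lnot p3 \lor p1)   — double negation
≡ (p2 \lor p1 \lor \lnot p2) \land (\lnot p1 \land \lnot \lnot p2 \lor \lnot p2) \land (\lnot p3 \lor \lnot p3) \land (\lnot p2 \lor \lnot p2 \lor \lnot p3 \lor p1)   — De Morgan
≡ (p2 \lor p1 \lor \lnot p2) \land (\lnot p1 \land p2 \lor \lnot p2) \land (\lnot p3 \lor \lnot p3) \land (\lnot p2 \lor \lnot p2 \lor \lnot p3 \lor p1)   — double negation
≡ (p2 \lor p1 \lor \lnot p2) \land (\lnot p1 \lor \lnot p2) \land (p2 \lor \lnot p2) \land (\lnot p3 \lor \lnot p3) \land (\lnot p2 \lor \lnot p2 \lor \lnot p3 \lor p1)   — distribute \lor over \land
≡ (\lnot p1 \lor \lnot p2) \land \lnot p3   — simplify

(\lnot p1 \lor \lnot p2) \land \lnot p3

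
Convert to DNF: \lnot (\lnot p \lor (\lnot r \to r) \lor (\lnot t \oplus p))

p \land \lnot r \land \lnot t

\lnot (\lnot p \lor (\lnot r \to r) \lor (\lnot t \oplus p))
≡ \lnot (\lnot p \lor \lnot \lnot r \lor r \lor (\lnot t \oplus p))   [eliminate \to]
≡ \lnot (\lnot p \lor \lnot \lnot r \lor r \lor (\lnot t \land \lnot p) \lor (\lnot \lnot t \land p))   [expand \oplus]
≡ \lnot \lnot p \land \lnot \lnot \lnot r \land \lnot r \land \lnot (\lnot t \land \lnot p) \land \lnot (\lnot \lnot t \land p)   [De Morgan]
≡ p \land \lnot \lnot \lnot r \land \lnot r \land \lnot (\lnot t \land \lnot p) \land \lnot (\lnot \lnot t \land p)   [double negation]
≡ p \land \lnot r \land \lnot r \land \lnot (\lnot t \land \lnot p) \land \lnot (\lnot \lnot t \land p)   [double negation]
≡ p \land \lnot r \land \lnot r \land (\lnot \lnot t \lor \lnot \lnot p) \land \lnot (\lnot \lnot t \land p)   [De Morgan]
≡ p \land \lnot r \land \lnot r \land (t \lor \lnot \lnot p) \land \lnot (\lnot \lnot t \land p)   [double negation]
≡ p \land \lnot r \land \lnot r \land (t \lor p) \land \lnot (\lnot \lnot t \land p)   [double negation]
≡ p \land \lnot r \land \lnot r \land (t \lor p) \land (\lnot \lnot \lnot t \lor \lnot p)   [De Morgan]
≡ p \land \lnot r \land \lnot r \land (t \lor p) \land (\lnot t \lor \lnot p)   [double negation]
≡ (p \land \lnot r \land \lnot r \land t \land \lnot t) \lor (p \land \lnot r \land \lnot r \land t \land \lnot p) \lor (p \land \lnot r \land \lnot r \land p \land \lnot t) \lor (p \land \lnot r \land \lnot r \land p \land \lnot p)   [distribute \land over \lor]
≡ p \land \lnot r \land \lnot t   [simplify]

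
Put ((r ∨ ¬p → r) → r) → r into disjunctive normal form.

((r ∨ ¬p → r) → r) → r
⇔ ¬((r ∨ ¬p → r) → r) ∨ r   [eliminate →]
⇔ ¬(¬(r ∨ ¬p → r) ∨ r) ∨ r   [eliminate →]
⇔ ¬(¬(¬(r ∨ ¬p) ∨ r) ∨ r) ∨ r   [eliminate →]
⇔ ¬¬(¬(r ∨ ¬p) ∨ r) ∧ ¬r ∨ r   [De Morgan]
⇔ (¬(r ∨ ¬p) ∨ r) ∧ ¬r ∨ r   [double negation]
⇔ (¬r ∧ ¬¬p ∨ r) ∧ ¬r ∨ r   [De Morgan]
⇔ (¬r ∧ p ∨ r) ∧ ¬r ∨ r   [double negation]
⇔ ¬r ∧ p ∧ ¬r ∨ r ∧ ¬r ∨ r   [distribute ∧ over ∨]
⇔ ¬r ∧ p ∨ r   [simplify]

¬r ∧ p ∨ r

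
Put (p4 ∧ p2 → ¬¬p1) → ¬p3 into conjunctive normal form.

(p4 ∨ ¬p3) ∧ (p2 ∨ ¬p3) ∧ (¬p1 ∨ ¬p3)

(p4 ∧ p2 → ¬¬p1) → ¬p3
≡ ¬(p4 ∧ p2 → ¬¬p1) ∨ ¬p3   [eliminate →]
≡ ¬(¬(p4 ∧ p2) ∨ ¬¬p1) ∨ ¬p3   [eliminate →]
≡ ¬¬(p4 ∧ p2) ∧ ¬¬¬p1 ∨ ¬p3   [De Morgan]
≡ p4 ∧ p2 ∧ ¬¬¬p1 ∨ ¬p3   [double negation]
≡ p4 ∧ p2 ∧ ¬p1 ∨ ¬p3   [double negation]
≡ (p4 ∨ ¬p3) ∧ (p2 ∨ ¬p3) ∧ (¬p1 ∨ ¬p3)   [distribute ∨ over ∧]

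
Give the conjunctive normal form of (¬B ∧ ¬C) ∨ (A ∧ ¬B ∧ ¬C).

¬B ∧ ¬C

(¬B ∧ ¬C) ∨ (A ∧ ¬B ∧ ¬C)
≡ (¬B ∨ A) ∧ (¬B ∨ ¬B) ∧ (¬B ∨ ¬C) ∧ (¬C ∨ A) ∧ (¬C ∨ ¬B) ∧ (¬C ∨ ¬C)   (distribute ∨ over ∧)
≡ ¬B ∧ ¬C   (simplify)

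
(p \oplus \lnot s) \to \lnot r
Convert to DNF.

(p \oplus \lnot s) \to \lnot r
≡ \lnot (p \oplus \lnot s) \lor \lnot r   (eliminate \to)
≡ \lnot ((p \land \lnot \lnot s) \lor (\lnot p \land \lnot s)) \lor \lnot r   (expand \oplus)
≡ (\lnot (p \land \lnot \lnot s) \land \lnot (\lnot p \land \lnot s)) \lor \lnot r   (De Morgan)
≡ ((\lnot p \lor \lnot \lnot \lnot s) \land \lnot (\lnot p \land \lnot s)) \lor \lnot r   (De Morgan)
≡ ((\lnot p \lor \lnot s) \land \lnot (\lnot p \land \lnot s)) \lor \lnot r   (double negation)
≡ ((\lnot p \lor \lnot s) \land (\lnot \lnot p \lor \lnot \lnot s)) \lor \lnot r   (De Morgan)
≡ ((\lnot p \lor \lnot s) \land (p \lor \lnot \lnot s)) \lor \lnot r   (double negation)
≡ ((\lnot p \lor \lnot s) \land (p \lor s)) \lor \lnot r   (double negation)
≡ (\lnot p \land p) \lor (\lnot p \land s) \lor (\lnot s \land p) \lor (\lnot s \land s) \lor \lnot r   (distribute \land over \lor)
≡ (\lnot p \land s) \lor (\lnot s \land p) \lor \lnot r   (simplify)

(\lnot p \land s) \lor (\lnot s \land p) \lor \lnot r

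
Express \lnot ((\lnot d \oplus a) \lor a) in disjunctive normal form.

d \land \lnot a

\lnot ((\lnot d \oplus a) \lor a)
⇔ \lnot ((\lnot d \land \lnot a) \lor (\lnot \lnot d \land a) \lor a)   (expand \oplus)
⇔ \lnot (\lnot d \land \lnot a) \land \lnot (\lnot \lnot d \land a) \land \lnot a   (De Morgan)
⇔ (\lnot \lnot d \lor \lnot \lnot a) \land \lnot (\lnot \lnot d \land a) \land \lnot a   (De Morgan)
⇔ (d \lor \lnot \lnot a) \land \lnot (\lnot \lnot d \land a) \land \lnot a   (double negation)
⇔ (d \lor a) \land \lnot (\lnot \lnot d \land a) \land \lnot a   (double negation)
⇔ (d \lor a) \land (\lnot \lnot \lnot d \lor \lnot a) \land \lnot a   (De Morgan)
⇔ (d \lor a) \land (\lnot d \lor \lnot a) \land \lnot a   (double negation)
⇔ (d \land \lnot d \land \lnot a) \lor (d \land \lnot a \land \lnot a) \lor (a \land \lnot d \land \lnot a) \lor (a \land \lnot a \land \lnot a)   (distribute \land over \lor)
⇔ d \land \lnot a   (simplify)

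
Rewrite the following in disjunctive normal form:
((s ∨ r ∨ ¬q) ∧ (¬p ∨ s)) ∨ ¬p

((s ∨ r ∨ ¬q) ∧ (¬p ∨ s)) ∨ ¬p
⇔ (s ∧ ¬p) ∨ (s ∧ s) ∨ (r ∧ ¬p) ∨ (r ∧ s) ∨ (¬q ∧ ¬p) ∨ (¬q ∧ s) ∨ ¬p
⇔ s ∨ ¬p

s ∨ ¬p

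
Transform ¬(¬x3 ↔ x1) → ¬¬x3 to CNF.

¬(¬x3 ↔ x1) → ¬¬x3
= ¬¬(¬x3 ↔ x1) ∨ ¬¬x3
= ¬¬((¬x3 → x1) ∧ (x1 → ¬x3)) ∨ ¬¬x3
= ¬¬((¬¬x3 ∨ x1) ∧ (x1 → ¬x3)) ∨ ¬¬x3
= ¬¬((¬¬x3 ∨ x1) ∧ (¬x1 ∨ ¬x3)) ∨ ¬¬x3
= ((¬¬x3 ∨ x1) ∧ (¬x1 ∨ ¬x3)) ∨ ¬¬x3
= ((x3 ∨ x1) ∧ (¬x1 ∨ ¬x3)) ∨ ¬¬x3
= ((x3 ∨ x1) ∧ (¬x1 ∨ ¬x3)) ∨ x3
= (x3 ∨ x1 ∨ x3) ∧ (¬x1 ∨ ¬x3 ∨ x3)
= x3 ∨ x1

x3 ∨ x1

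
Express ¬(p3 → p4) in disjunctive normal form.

p3 ∧ ¬p4

¬(p3 → p4)
= ¬(¬p3 ∨ p4)   (eliminate →)
= ¬¬p3 ∧ ¬p4   (De Morgan)
= p3 ∧ ¬p4   (double negation)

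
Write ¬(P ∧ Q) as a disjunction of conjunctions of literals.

¬P ∨ ¬Q

¬(P ∧ Q)
≡ ¬P ∨ ¬Q   — De Morgan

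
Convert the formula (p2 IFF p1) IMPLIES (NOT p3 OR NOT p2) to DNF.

(p2 AND NOT p1) OR NOT p3 OR NOT p2

(p2 IFF p1) IMPLIES (NOT p3 OR NOT p2)
= NOT (p2 IFF p1) OR NOT p3 OR NOT p2
= NOT ((p2 IMPLIES p1) AND (p1 IMPLIES p2)) OR NOT p3 OR NOT p2
= NOT ((NOT p2 OR p1) AND (p1 IMPLIES p2)) OR NOT p3 OR NOT p2
= NOT ((NOT p2 OR p1) AND (NOT p1 OR p2)) OR NOT p3 OR NOT p2
= NOT (NOT p2 OR p1) OR NOT (NOT p1 OR p2) OR NOT p3 OR NOT p2
= (NOT NOT p2 AND NOT p1) OR NOT (NOT p1 OR p2) OR NOT p3 OR NOT p2
= (p2 AND NOT p1) OR NOT (NOT p1 OR p2) OR NOT p3 OR NOT p2
= (p2 AND NOT p1) OR (NOT NOT p1 AND NOT p2) OR NOT p3 OR NOT p2
= (p2 AND NOT p1) OR (p1 AND NOT p2) OR NOT p3 OR NOT p2
= (p2 AND NOT p1) OR NOT p3 OR NOT p2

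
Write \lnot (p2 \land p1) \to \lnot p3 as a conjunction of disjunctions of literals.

\lnot (p2 \land p1) \to \lnot p3
≡ \lnot \lnot (p2 \land p1) \lor \lnot p3   — eliminate \to
≡ (p2 \land p1) \lor \lnot p3   — double negation
≡ (p2 \lor \lnot p3) \land (p1 \lor \lnot p3)   — distribute \lor over \land

(p2 \lor \lnot p3) \land (p1 \lor \lnot p3)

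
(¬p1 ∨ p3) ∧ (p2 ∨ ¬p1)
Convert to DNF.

(¬p1 ∨ p3) ∧ (p2 ∨ ¬p1)
⇔ (¬p1 ∧ p2) ∨ (¬p1 ∧ ¬p1) ∨ (p3 ∧ p2) ∨ (p3 ∧ ¬p1)   (distribute ∧ over ∨)
⇔ ¬p1 ∨ (p3 ∧ p2)   (simplify)

¬p1 ∨ (p3 ∧ p2)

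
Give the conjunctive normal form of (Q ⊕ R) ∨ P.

(Q ⊕ R) ∨ P
≡ ((Q ∨ R) ∧ ¬(Q ∧ R)) ∨ P   — expand ⊕
≡ ((Q ∨ R) ∧ (¬Q ∨ ¬R)) ∨ P   — De Morgan
≡ (Q ∨ R ∨ P) ∧ (¬Q ∨ ¬R ∨ P)   — distribute ∨ over ∧

(Q ∨ R ∨ P) ∧ (¬Q ∨ ¬R ∨ P)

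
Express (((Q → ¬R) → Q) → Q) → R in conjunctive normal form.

(((Q → ¬R) → Q) → Q) → R
= ¬(((Q → ¬R) → Q) → Q) ∨ R
= ¬(¬((Q → ¬R) → Q) ∨ Q) ∨ R
= ¬(¬(¬(Q → ¬R) ∨ Q) ∨ Q) ∨ R
= ¬(¬(¬(¬Q ∨ ¬R) ∨ Q) ∨ Q) ∨ R
= (¬¬(¬(¬Q ∨ ¬R) ∨ Q) ∧ ¬Q) ∨ R
= ((¬(¬Q ∨ ¬R) ∨ Q) ∧ ¬Q) ∨ R
= (((¬¬Q ∧ ¬¬R) ∨ Q) ∧ ¬Q) ∨ R
= (((Q ∧ ¬¬R) ∨ Q) ∧ ¬Q) ∨ R
= (((Q ∧ R) ∨ Q) ∧ ¬Q) ∨ R
= (Q ∨ Q ∨ R) ∧ (R ∨ Q ∨ R) ∧ (¬Q ∨ R)
= (Q ∨ R) ∧ (¬Q ∨ R)

(Q ∨ R) ∧ (¬Q ∨ R)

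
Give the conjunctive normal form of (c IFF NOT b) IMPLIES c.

c OR NOT b

(c IFF NOT b) IMPLIES c
= NOT (c IFF NOT b) OR c   [eliminate IMPLIES]
= NOT ((c IMPLIES NOT b) AND (NOT b IMPLIES c)) OR c   [eliminate IFF]
= NOT ((NOT c OR NOT b) AND (NOT b IMPLIES c)) OR c   [eliminate IMPLIES]
= NOT ((NOT c OR NOT b) AND (NOT NOT b OR c)) OR c   [eliminate IMPLIES]
= NOT (NOT c OR NOT b) OR NOT (NOT NOT b OR c) OR c   [De Morgan]
= (NOT NOT c AND NOT NOT b) OR NOT (NOT NOT b OR c) OR c   [De Morgan]
= (c AND NOT NOT b) OR NOT (NOT NOT b OR c) OR c   [double negation]
= (c AND b) OR NOT (NOT NOT b OR c) OR c   [double negation]
= (c AND b) OR (NOT NOT NOT b AND NOT c) OR c   [De Morgan]
= (c AND b) OR (NOT b AND NOT c) OR c   [double negation]
= (c OR NOT b OR c) AND (c OR NOT c OR c) AND (b OR NOT b OR c) AND (b OR NOT c OR c)   [distribute OR over AND]
= c OR NOT b   [simplify]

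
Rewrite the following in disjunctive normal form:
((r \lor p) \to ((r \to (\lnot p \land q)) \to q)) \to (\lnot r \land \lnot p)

((r \lor p) \to ((r \to (\lnot p \land q)) \to q)) \to (\lnot r \land \lnot p)
= \lnot ((r \lor p) \to ((r \to (\lnot p \land q)) \to q)) \lor (\lnot r \land \lnot p)   — eliminate \to
= \lnot (\lnot (r \lor p) \lor ((r \to (\lnot p \land q)) \to q)) \lor (\lnot r \land \lnot p)   — eliminate \to
= \lnot (\lnot (r \lor p) \lor \lnot (r \to (\lnot p \land q)) \lor q) \lor (\lnot r \land \lnot p)   — eliminate \to
= \lnot (\lnot (r \lor p) \lor \lnot (\lnot r \lor (\lnot p \land q)) \lor q) \lor (\lnot r \land \lnot p)   — eliminate \to
= (\lnot \lnot (r \lor p) \land \lnot \lnot (\lnot r \lor (\lnot p \land q)) \land \lnot q) \lor (\lnot r \land \lnot p)   — De Morgan
= ((r \lor p) \land \lnot \lnot (\lnot r \lor (\lnot p \land q)) \land \lnot q) \lor (\lnot r \land \lnot p)   — double negation
= ((r \lor p) \land (\lnot r \lor (\lnot p \land q)) \land \lnot q) \lor (\lnot r \land \lnot p)   — double negation
= (r \land \lnot r \land \lnot q) \lor (r \land \lnot p \land q \land \lnot q) \lor (p \land \lnot r \land \lnot q) \lor (p \land \lnot p \land q \land \lnot q) \lor (\lnot r \land \lnot p)   — distribute \land over \lor
= (p \land \lnot r \land \lnot q) \lor (\lnot r \land \lnot p)   — simplify

(p \land \lnot r \land \lnot q) \lor (\lnot r \land \lnot p)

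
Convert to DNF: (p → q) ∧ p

q ∧ p

(p → q) ∧ p
≡ (¬p ∨ q) ∧ p   [eliminate →]
≡ (¬p ∧ p) ∨ (q ∧ p)   [distribute ∧ over ∨]
≡ q ∧ p   [simplify]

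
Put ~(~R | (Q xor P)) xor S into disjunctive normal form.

(R & ~Q & ~P & ~S) | (R & P & Q & ~S) | (~R & S) | (Q & ~P & S) | (~Q & P & S)

~(~R | (Q xor P)) xor S
≡ (~(~R | (Q xor P)) & ~S) | (~~(~R | (Q xor P)) & S)   — expand xor
≡ (~(~R | (Q & ~P) | (~Q & P)) & ~S) | (~~(~R | (Q xor P)) & S)   — expand xor
≡ (~(~R | (Q & ~P) | (~Q & P)) & ~S) | (~~(~R | (Q & ~P) | (~Q & P)) & S)   — expand xor
≡ (~~R & ~(Q & ~P) & ~(~Q & P) & ~S) | (~~(~R | (Q & ~P) | (~Q & P)) & S)   — De Morgan
≡ (R & ~(Q & ~P) & ~(~Q & P) & ~S) | (~~(~R | (Q & ~P) | (~Q & P)) & S)   — double negation
≡ (R & (~Q | ~~P) & ~(~Q & P) & ~S) | (~~(~R | (Q & ~P) | (~Q & P)) & S)   — De Morgan
≡ (R & (~Q | P) & ~(~Q & P) & ~S) | (~~(~R | (Q & ~P) | (~Q & P)) & S)   — double negation
≡ (R & (~Q | P) & (~~Q | ~P) & ~S) | (~~(~R | (Q & ~P) | (~Q & P)) & S)   — De Morgan
≡ (R & (~Q | P) & (Q | ~P) & ~S) | (~~(~R | (Q & ~P) | (~Q & P)) & S)   — double negation
≡ (R & (~Q | P) & (Q | ~P) & ~S) | ((~R | (Q & ~P) | (~Q & P)) & S)   — double negation
≡ (R & ~Q & Q & ~S) | (R & ~Q & ~P & ~S) | (R & P & Q & ~S) | (R & P & ~P & ~S) | (~R & S) | (Q & ~P & S) | (~Q & P & S)   — distribute & over |
≡ (R & ~Q & ~P & ~S) | (R & P & Q & ~S) | (~R & S) | (Q & ~P & S) | (~Q & P & S)   — simplify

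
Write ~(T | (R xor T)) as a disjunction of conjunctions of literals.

~T & ~R

~(T | (R xor T))
≡ ~(T | (R & ~T) | (~R & T))   — expand xor
≡ ~T & ~(R & ~T) & ~(~R & T)   — De Morgan
≡ ~T & (~R | ~~T) & ~(~R & T)   — De Morgan
≡ ~T & (~R | T) & ~(~R & T)   — double negation
≡ ~T & (~R | T) & (~~R | ~T)   — De Morgan
≡ ~T & (~R | T) & (R | ~T)   — double negation
≡ (~T & ~R & R) | (~T & ~R & ~T) | (~T & T & R) | (~T & T & ~T)   — distribute & over |
≡ ~T & ~R   — simplify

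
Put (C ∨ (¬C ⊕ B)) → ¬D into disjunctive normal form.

(¬C ∧ B) ∨ ¬D

(C ∨ (¬C ⊕ B)) → ¬D
= ¬(C ∨ (¬C ⊕ B)) ∨ ¬D   [eliminate →]
= ¬(C ∨ (¬C ∧ ¬B) ∨ (¬¬C ∧ B)) ∨ ¬D   [expand ⊕]
= (¬C ∧ ¬(¬C ∧ ¬B) ∧ ¬(¬¬C ∧ B)) ∨ ¬D   [De Morgan]
= (¬C ∧ (¬¬C ∨ ¬¬B) ∧ ¬(¬¬C ∧ B)) ∨ ¬D   [De Morgan]
= (¬C ∧ (C ∨ ¬¬B) ∧ ¬(¬¬C ∧ B)) ∨ ¬D   [double negation]
= (¬C ∧ (C ∨ B) ∧ ¬(¬¬C ∧ B)) ∨ ¬D   [double negation]
= (¬C ∧ (C ∨ B) ∧ (¬¬¬C ∨ ¬B)) ∨ ¬D   [De Morgan]
= (¬C ∧ (C ∨ B) ∧ (¬C ∨ ¬B)) ∨ ¬D   [double negation]
= (¬C ∧ C ∧ ¬C) ∨ (¬C ∧ C ∧ ¬B) ∨ (¬C ∧ B ∧ ¬C) ∨ (¬C ∧ B ∧ ¬B) ∨ ¬D   [distribute ∧ over ∨]
= (¬C ∧ B) ∨ ¬D   [simplify]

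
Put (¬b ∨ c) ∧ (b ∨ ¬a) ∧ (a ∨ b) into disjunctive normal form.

(¬b ∨ c) ∧ (b ∨ ¬a) ∧ (a ∨ b)
= (¬b ∧ b ∧ a) ∨ (¬b ∧ b ∧ b) ∨ (¬b ∧ ¬a ∧ a) ∨ (¬b ∧ ¬a ∧ b) ∨ (c ∧ b ∧ a) ∨ (c ∧ b ∧ b) ∨ (c ∧ ¬a ∧ a) ∨ (c ∧ ¬a ∧ b)   [distribute ∧ over ∨]
= c ∧ b   [simplify]

c ∧ b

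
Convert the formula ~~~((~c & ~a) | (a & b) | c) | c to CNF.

~~~((~c & ~a) | (a & b) | c) | c
≡ ~((~c & ~a) | (a & b) | c) | c   [double negation]
≡ (~(~c & ~a) & ~(a & b) & ~c) | c   [De Morgan]
≡ ((~~c | ~~a) & ~(a & b) & ~c) | c   [De Morgan]
≡ ((c | ~~a) & ~(a & b) & ~c) | c   [double negation]
≡ ((c | a) & ~(a & b) & ~c) | c   [double negation]
≡ ((c | a) & (~a | ~b) & ~c) | c   [De Morgan]
≡ (c | a | c) & (~a | ~b | c) & (~c | c)   [distribute | over &]
≡ (c | a) & (~a | ~b | c)   [simplify]

(c | a) & (~a | ~b | c)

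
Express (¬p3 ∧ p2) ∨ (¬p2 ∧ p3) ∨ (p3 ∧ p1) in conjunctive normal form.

(¬p3 ∨ ¬p2 ∨ p1) ∧ (p2 ∨ p3)

(¬p3 ∧ p2) ∨ (¬p2 ∧ p3) ∨ (p3 ∧ p1)
= (¬p3 ∨ ¬p2 ∨ p3) ∧ (¬p3 ∨ ¬p2 ∨ p1) ∧ (¬p3 ∨ p3 ∨ p3) ∧ (¬p3 ∨ p3 ∨ p1) ∧ (p2 ∨ ¬p2 ∨ p3) ∧ (p2 ∨ ¬p2 ∨ p1) ∧ (p2 ∨ p3 ∨ p3) ∧ (p2 ∨ p3 ∨ p1)
= (¬p3 ∨ ¬p2 ∨ p1) ∧ (p2 ∨ p3)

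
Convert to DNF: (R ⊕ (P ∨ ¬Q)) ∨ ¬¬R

(¬R ∧ P) ∨ (¬R ∧ ¬Q) ∨ R

(R ⊕ (P ∨ ¬Q)) ∨ ¬¬R
= (R ∧ ¬(P ∨ ¬Q)) ∨ (¬R ∧ (P ∨ ¬Q)) ∨ ¬¬R
= (R ∧ ¬P ∧ ¬¬Q) ∨ (¬R ∧ (P ∨ ¬Q)) ∨ ¬¬R
= (R ∧ ¬P ∧ Q) ∨ (¬R ∧ (P ∨ ¬Q)) ∨ ¬¬R
= (R ∧ ¬P ∧ Q) ∨ (¬R ∧ (P ∨ ¬Q)) ∨ R
= (R ∧ ¬P ∧ Q) ∨ (¬R ∧ P) ∨ (¬R ∧ ¬Q) ∨ R
= (¬R ∧ P) ∨ (¬R ∧ ¬Q) ∨ R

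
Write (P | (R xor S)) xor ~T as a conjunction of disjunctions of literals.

(P | R | S | ~T) & (P | ~R | ~S | ~T) & (~P | T) & (~R | S | T) & (~S | R | T)

(P | (R xor S)) xor ~T
≡ (P | (R xor S) | ~T) & ~((P | (R xor S)) & ~T)   [expand xor]
≡ (P | ((R | S) & ~(R & S)) | ~T) & ~((P | (R xor S)) & ~T)   [expand xor]
≡ (P | ((R | S) & ~(R & S)) | ~T) & ~((P | ((R | S) & ~(R & S))) & ~T)   [expand xor]
≡ (P | ((R | S) & (~R | ~S)) | ~T) & ~((P | ((R | S) & ~(R & S))) & ~T)   [De Morgan]
≡ (P | ((R | S) & (~R | ~S)) | ~T) & (~(P | ((R | S) & ~(R & S))) | ~~T)   [De Morgan]
≡ (P | ((R | S) & (~R | ~S)) | ~T) & ((~P & ~((R | S) & ~(R & S))) | ~~T)   [De Morgan]
≡ (P | ((R | S) & (~R | ~S)) | ~T) & ((~P & (~(R | S) | ~~(R & S))) | ~~T)   [De Morgan]
≡ (P | ((R | S) & (~R | ~S)) | ~T) & ((~P & ((~R & ~S) | ~~(R & S))) | ~~T)   [De Morgan]
≡ (P | ((R | S) & (~R | ~S)) | ~T) & ((~P & ((~R & ~S) | (R & S))) | ~~T)   [double negation]
≡ (P | ((R | S) & (~R | ~S)) | ~T) & ((~P & ((~R & ~S) | (R & S))) | T)   [double negation]
≡ (P | R | S | ~T) & (P | ~R | ~S | ~T) & (~P | T) & (~R | R | T) & (~R | S | T) & (~S | R | T) & (~S | S | T)   [distribute | over &]
≡ (P | R | S | ~T) & (P | ~R | ~S | ~T) & (~P | T) & (~R | S | T) & (~S | R | T)   [simplify]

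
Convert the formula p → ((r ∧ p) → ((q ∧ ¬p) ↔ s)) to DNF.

p → ((r ∧ p) → ((q ∧ ¬p) ↔ s))
⇔ ¬p ∨ ((r ∧ p) → ((q ∧ ¬p) ↔ s))   [eliminate →]
⇔ ¬p ∨ ¬(r ∧ p) ∨ ((q ∧ ¬p) ↔ s)   [eliminate →]
⇔ ¬p ∨ ¬(r ∧ p) ∨ (((q ∧ ¬p) → s) ∧ (s → (q ∧ ¬p)))   [eliminate ↔]
⇔ ¬p ∨ ¬(r ∧ p) ∨ ((¬(q ∧ ¬p) ∨ s) ∧ (s → (q ∧ ¬p)))   [eliminate →]
⇔ ¬p ∨ ¬(r ∧ p) ∨ ((¬(q ∧ ¬p) ∨ s) ∧ (¬s ∨ (q ∧ ¬p)))   [eliminate →]
⇔ ¬p ∨ ¬r ∨ ¬p ∨ ((¬(q ∧ ¬p) ∨ s) ∧ (¬s ∨ (q ∧ ¬p)))   [De Morgan]
⇔ ¬p ∨ ¬r ∨ ¬p ∨ ((¬q ∨ ¬¬p ∨ s) ∧ (¬s ∨ (q ∧ ¬p)))   [De Morgan]
⇔ ¬p ∨ ¬r ∨ ¬p ∨ ((¬q ∨ p ∨ s) ∧ (¬s ∨ (q ∧ ¬p)))   [double negation]
⇔ ¬p ∨ ¬r ∨ ¬p ∨ (¬q ∧ ¬s) ∨ (¬q ∧ q ∧ ¬p) ∨ (p ∧ ¬s) ∨ (p ∧ q ∧ ¬p) ∨ (s ∧ ¬s) ∨ (s ∧ q ∧ ¬p)   [distribute ∧ over ∨]
⇔ ¬p ∨ ¬r ∨ (¬q ∧ ¬s) ∨ (p ∧ ¬s)   [simplify]

¬p ∨ ¬r ∨ (¬q ∧ ¬s) ∨ (p ∧ ¬s)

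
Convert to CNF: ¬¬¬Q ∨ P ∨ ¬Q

¬Q ∨ P

¬¬¬Q ∨ P ∨ ¬Q
= ¬Q ∨ P ∨ ¬Q   — double negation
= ¬Q ∨ P   — simplify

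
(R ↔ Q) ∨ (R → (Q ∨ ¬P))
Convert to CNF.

(R ↔ Q) ∨ (R → (Q ∨ ¬P))
≡ ((R → Q) ∧ (Q → R)) ∨ (R → (Q ∨ ¬P))   — eliminate ↔
≡ ((¬R ∨ Q) ∧ (Q → R)) ∨ (R → (Q ∨ ¬P))   — eliminate →
≡ ((¬R ∨ Q) ∧ (¬Q ∨ R)) ∨ (R → (Q ∨ ¬P))   — eliminate →
≡ ((¬R ∨ Q) ∧ (¬Q ∨ R)) ∨ ¬R ∨ Q ∨ ¬P   — eliminate →
≡ (¬R ∨ Q ∨ ¬R ∨ Q ∨ ¬P) ∧ (¬Q ∨ R ∨ ¬R ∨ Q ∨ ¬P)   — distribute ∨ over ∧
≡ ¬R ∨ Q ∨ ¬P   — simplify

¬R ∨ Q ∨ ¬P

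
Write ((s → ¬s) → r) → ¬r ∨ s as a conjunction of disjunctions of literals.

((s → ¬s) → r) → ¬r ∨ s
≡ ¬((s → ¬s) → r) ∨ ¬r ∨ s   [eliminate →]
≡ ¬(¬(s → ¬s) ∨ r) ∨ ¬r ∨ s   [eliminate →]
≡ ¬(¬(¬s ∨ ¬s) ∨ r) ∨ ¬r ∨ s   [eliminate →]
≡ ¬¬(¬s ∨ ¬s) ∧ ¬r ∨ ¬r ∨ s   [De Morgan]
≡ (¬s ∨ ¬s) ∧ ¬r ∨ ¬r ∨ s   [double negation]
≡ (¬s ∨ ¬s ∨ ¬r ∨ s) ∧ (¬r ∨ ¬r ∨ s)   [distribute ∨ over ∧]
≡ ¬r ∨ s   [simplify]

¬r ∨ s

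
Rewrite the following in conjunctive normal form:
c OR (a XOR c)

c OR a

c OR (a XOR c)
⇔ c OR ((a OR c) AND NOT (a AND c))   (expand XOR)
⇔ c OR ((a OR c) AND (NOT a OR NOT c))   (De Morgan)
⇔ (c OR a OR c) AND (c OR NOT a OR NOT c)   (distribute OR over AND)
⇔ c OR a   (simplify)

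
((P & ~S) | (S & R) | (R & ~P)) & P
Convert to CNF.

((P & ~S) | (S & R) | (R & ~P)) & P
= (P | S | R) & (P | S | ~P) & (P | R | R) & (P | R | ~P) & (~S | S | R) & (~S | S | ~P) & (~S | R | R) & (~S | R | ~P) & P
= (~S | R) & P

(~S | R) & P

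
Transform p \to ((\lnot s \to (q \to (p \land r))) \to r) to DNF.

\lnot p \lor (\lnot s \land q \land \lnot r) \lor r

p \to ((\lnot s \to (q \to (p \land r))) \to r)
≡ \lnot p \lor ((\lnot s \to (q \to (p \land r))) \to r)   [eliminate \to]
≡ \lnot p \lor \lnot (\lnot s \to (q \to (p \land r))) \lor r   [eliminate \to]
≡ \lnot p \lor \lnot (\lnot \lnot s \lor (q \to (p \land r))) \lor r   [eliminate \to]
≡ \lnot p \lor \lnot (\lnot \lnot s \lor \lnot q \lor (p \land r)) \lor r   [eliminate \to]
≡ \lnot p \lor (\lnot \lnot \lnot s \land \lnot \lnot q \land \lnot (p \land r)) \lor r   [De Morgan]
≡ \lnot p \lor (\lnot s \land \lnot \lnot q \land \lnot (p \land r)) \lor r   [double negation]
≡ \lnot p \lor (\lnot s \land q \land \lnot (p \land r)) \lor r   [double negation]
≡ \lnot p \lor (\lnot s \land q \land (\lnot p \lor \lnot r)) \lor r   [De Morgan]
≡ \lnot p \lor (\lnot s \land q \land \lnot p) \lor (\lnot s \land q \land \lnot r) \lor r   [distribute \land over \lor]
≡ \lnot p \lor (\lnot s \land q \land \lnot r) \lor r   [simplify]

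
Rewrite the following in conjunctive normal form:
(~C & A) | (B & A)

(~C | B) & A

(~C & A) | (B & A)
⇔ (~C | B) & (~C | A) & (A | B) & (A | A)   (distribute | over &)
⇔ (~C | B) & A   (simplify)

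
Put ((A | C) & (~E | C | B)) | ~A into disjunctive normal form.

((A | C) & (~E | C | B)) | ~A
≡ (A & ~E) | (A & C) | (A & B) | (C & ~E) | (C & C) | (C & B) | ~A   (distribute & over |)
≡ (A & ~E) | (A & B) | C | ~A   (simplify)

(A & ~E) | (A & B) | C | ~A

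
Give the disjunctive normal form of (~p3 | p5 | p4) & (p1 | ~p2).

(~p3 & p1) | (~p3 & ~p2) | (p5 & p1) | (p5 & ~p2) | (p4 & p1) | (p4 & ~p2)

(~p3 | p5 | p4) & (p1 | ~p2)
= (~p3 & p1) | (~p3 & ~p2) | (p5 & p1) | (p5 & ~p2) | (p4 & p1) | (p4 & ~p2)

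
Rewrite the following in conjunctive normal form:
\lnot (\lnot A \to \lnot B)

\lnot A \land B

\lnot (\lnot A \to \lnot B)
⇔ \lnot (\lnot \lnot A \lor \lnot B)   [eliminate \to]
⇔ \lnot \lnot \lnot A \land \lnot \lnot B   [De Morgan]
⇔ \lnot A \land \lnot \lnot B   [double negation]
⇔ \lnot A \land B   [double negation]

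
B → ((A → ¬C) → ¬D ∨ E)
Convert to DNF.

¬B ∨ A ∧ C ∨ ¬D ∨ E

B → ((A → ¬C) → ¬D ∨ E)
= ¬B ∨ ((A → ¬C) → ¬D ∨ E)   [eliminate →]
= ¬B ∨ ¬(A → ¬C) ∨ ¬D ∨ E   [eliminate →]
= ¬B ∨ ¬(¬A ∨ ¬C) ∨ ¬D ∨ E   [eliminate →]
= ¬B ∨ ¬¬A ∧ ¬¬C ∨ ¬D ∨ E   [De Morgan]
= ¬B ∨ A ∧ ¬¬C ∨ ¬D ∨ E   [double negation]
= ¬B ∨ A ∧ C ∨ ¬D ∨ E   [double negation]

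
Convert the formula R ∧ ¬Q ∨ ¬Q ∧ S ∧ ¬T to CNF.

R ∧ ¬Q ∨ ¬Q ∧ S ∧ ¬T
≡ (R ∨ ¬Q) ∧ (R ∨ S) ∧ (R ∨ ¬T) ∧ (¬Q ∨ ¬Q) ∧ (¬Q ∨ S) ∧ (¬Q ∨ ¬T)   (distribute ∨ over ∧)
≡ (R ∨ S) ∧ (R ∨ ¬T) ∧ ¬Q   (simplify)

(R ∨ S) ∧ (R ∨ ¬T) ∧ ¬Q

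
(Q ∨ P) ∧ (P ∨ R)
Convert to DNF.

Q ∧ R ∨ P

(Q ∨ P) ∧ (P ∨ R)
≡ Q ∧ P ∨ Q ∧ R ∨ P ∧ P ∨ P ∧ R   — distribute ∧ over ∨
≡ Q ∧ R ∨ P   — simplify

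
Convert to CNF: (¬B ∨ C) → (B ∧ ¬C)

B ∧ ¬C

(¬B ∨ C) → (B ∧ ¬C)
⇔ ¬(¬B ∨ C) ∨ (B ∧ ¬C)   [eliminate →]
⇔ (¬¬B ∧ ¬C) ∨ (B ∧ ¬C)   [De Morgan]
⇔ (B ∧ ¬C) ∨ (B ∧ ¬C)   [double negation]
⇔ (B ∨ B) ∧ (B ∨ ¬C) ∧ (¬C ∨ B) ∧ (¬C ∨ ¬C)   [distribute ∨ over ∧]
⇔ B ∧ ¬C   [simplify]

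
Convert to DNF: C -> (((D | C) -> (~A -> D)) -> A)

C -> (((D | C) -> (~A -> D)) -> A)
⇔ ~C | (((D | C) -> (~A -> D)) -> A)   [eliminate ->]
⇔ ~C | ~((D | C) -> (~A -> D)) | A   [eliminate ->]
⇔ ~C | ~(~(D | C) | (~A -> D)) | A   [eliminate ->]
⇔ ~C | ~(~(D | C) | ~~A | D) | A   [eliminate ->]
⇔ ~C | (~~(D | C) & ~~~A & ~D) | A   [De Morgan]
⇔ ~C | ((D | C) & ~~~A & ~D) | A   [double negation]
⇔ ~C | ((D | C) & ~A & ~D) | A   [double negation]
⇔ ~C | (D & ~A & ~D) | (C & ~A & ~D) | A   [distribute & over |]
⇔ ~C | (C & ~A & ~D) | A   [simplify]

~C | (C & ~A & ~D) | A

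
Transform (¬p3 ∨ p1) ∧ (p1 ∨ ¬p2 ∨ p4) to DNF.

(¬p3 ∧ ¬p2) ∨ (¬p3 ∧ p4) ∨ p1

(¬p3 ∨ p1) ∧ (p1 ∨ ¬p2 ∨ p4)
= (¬p3 ∧ p1) ∨ (¬p3 ∧ ¬p2) ∨ (¬p3 ∧ p4) ∨ (p1 ∧ p1) ∨ (p1 ∧ ¬p2) ∨ (p1 ∧ p4)   (distribute ∧ over ∨)
= (¬p3 ∧ ¬p2) ∨ (¬p3 ∧ p4) ∨ p1   (simplify)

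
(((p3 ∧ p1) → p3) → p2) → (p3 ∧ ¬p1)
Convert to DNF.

(¬p3 ∧ ¬p2) ∨ (¬p1 ∧ ¬p2) ∨ (p3 ∧ ¬p2) ∨ (p3 ∧ ¬p1)

(((p3 ∧ p1) → p3) → p2) → (p3 ∧ ¬p1)
= ¬(((p3 ∧ p1) → p3) → p2) ∨ (p3 ∧ ¬p1)   (eliminate →)
= ¬(¬((p3 ∧ p1) → p3) ∨ p2) ∨ (p3 ∧ ¬p1)   (eliminate →)
= ¬(¬(¬(p3 ∧ p1) ∨ p3) ∨ p2) ∨ (p3 ∧ ¬p1)   (eliminate →)
= (¬¬(¬(p3 ∧ p1) ∨ p3) ∧ ¬p2) ∨ (p3 ∧ ¬p1)   (De Morgan)
= ((¬(p3 ∧ p1) ∨ p3) ∧ ¬p2) ∨ (p3 ∧ ¬p1)   (double negation)
= ((¬p3 ∨ ¬p1 ∨ p3) ∧ ¬p2) ∨ (p3 ∧ ¬p1)   (De Morgan)
= (¬p3 ∧ ¬p2) ∨ (¬p1 ∧ ¬p2) ∨ (p3 ∧ ¬p2) ∨ (p3 ∧ ¬p1)   (distribute ∧ over ∨)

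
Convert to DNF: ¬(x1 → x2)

¬(x1 → x2)
= ¬(¬x1 ∨ x2)
= ¬¬x1 ∧ ¬x2
= x1 ∧ ¬x2

x1 ∧ ¬x2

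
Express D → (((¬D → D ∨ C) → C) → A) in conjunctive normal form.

¬D ∨ ¬C ∨ A

D → (((¬D → D ∨ C) → C) → A)
≡ ¬D ∨ (((¬D → D ∨ C) → C) → A)   (eliminate →)
≡ ¬D ∨ ¬((¬D → D ∨ C) → C) ∨ A   (eliminate →)
≡ ¬D ∨ ¬(¬(¬D → D ∨ C) ∨ C) ∨ A   (eliminate →)
≡ ¬D ∨ ¬(¬(¬¬D ∨ D ∨ C) ∨ C) ∨ A   (eliminate →)
≡ ¬D ∨ ¬¬(¬¬D ∨ D ∨ C) ∧ ¬C ∨ A   (De Morgan)
≡ ¬D ∨ (¬¬D ∨ D ∨ C) ∧ ¬C ∨ A   (double negation)
≡ ¬D ∨ (D ∨ D ∨ C) ∧ ¬C ∨ A   (double negation)
≡ (¬D ∨ D ∨ D ∨ C ∨ A) ∧ (¬D ∨ ¬C ∨ A)   (distribute ∨ over ∧)
≡ ¬D ∨ ¬C ∨ A   (simplify)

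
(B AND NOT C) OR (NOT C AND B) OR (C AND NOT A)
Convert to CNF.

(B AND NOT C) OR (NOT C AND B) OR (C AND NOT A)
= (B OR NOT C OR C) AND (B OR NOT C OR NOT A) AND (B OR B OR C) AND (B OR B OR NOT A) AND (NOT C OR NOT C OR C) AND (NOT C OR NOT C OR NOT A) AND (NOT C OR B OR C) AND (NOT C OR B OR NOT A)   (distribute OR over AND)
= (B OR C) AND (B OR NOT A) AND (NOT C OR NOT A)   (simplify)

(B OR C) AND (B OR NOT A) AND (NOT C OR NOT A)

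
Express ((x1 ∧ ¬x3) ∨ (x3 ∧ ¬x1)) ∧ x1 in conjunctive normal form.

((x1 ∧ ¬x3) ∨ (x3 ∧ ¬x1)) ∧ x1
= (x1 ∨ x3) ∧ (x1 ∨ ¬x1) ∧ (¬x3 ∨ x3) ∧ (¬x3 ∨ ¬x1) ∧ x1   [distribute ∨ over ∧]
= (¬x3 ∨ ¬x1) ∧ x1   [simplify]

(¬x3 ∨ ¬x1) ∧ x1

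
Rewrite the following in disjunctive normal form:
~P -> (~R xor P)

P | (~R & ~P)

~P -> (~R xor P)
≡ ~~P | (~R xor P)   [eliminate ->]
≡ ~~P | (~R & ~P) | (~~R & P)   [expand xor]
≡ P | (~R & ~P) | (~~R & P)   [double negation]
≡ P | (~R & ~P) | (R & P)   [double negation]
≡ P | (~R & ~P)   [simplify]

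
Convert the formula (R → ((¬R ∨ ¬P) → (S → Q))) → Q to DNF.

(R → ((¬R ∨ ¬P) → (S → Q))) → Q
≡ ¬(R → ((¬R ∨ ¬P) → (S → Q))) ∨ Q   [eliminate →]
≡ ¬(¬R ∨ ((¬R ∨ ¬P) → (S → Q))) ∨ Q   [eliminate →]
≡ ¬(¬R ∨ ¬(¬R ∨ ¬P) ∨ (S → Q)) ∨ Q   [eliminate →]
≡ ¬(¬R ∨ ¬(¬R ∨ ¬P) ∨ ¬S ∨ Q) ∨ Q   [eliminate →]
≡ (¬¬R ∧ ¬¬(¬R ∨ ¬P) ∧ ¬¬S ∧ ¬Q) ∨ Q   [De Morgan]
≡ (R ∧ ¬¬(¬R ∨ ¬P) ∧ ¬¬S ∧ ¬Q) ∨ Q   [double negation]
≡ (R ∧ (¬R ∨ ¬P) ∧ ¬¬S ∧ ¬Q) ∨ Q   [double negation]
≡ (R ∧ (¬R ∨ ¬P) ∧ S ∧ ¬Q) ∨ Q   [double negation]
≡ (R ∧ ¬R ∧ S ∧ ¬Q) ∨ (R ∧ ¬P ∧ S ∧ ¬Q) ∨ Q   [distribute ∧ over ∨]
≡ (R ∧ ¬P ∧ S ∧ ¬Q) ∨ Q   [simplify]

(R ∧ ¬P ∧ S ∧ ¬Q) ∨ Q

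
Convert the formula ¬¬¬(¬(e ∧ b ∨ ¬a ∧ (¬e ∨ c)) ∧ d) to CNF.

¬¬¬(¬(e ∧ b ∨ ¬a ∧ (¬e ∨ c)) ∧ d)
⇔ ¬(¬(e ∧ b ∨ ¬a ∧ (¬e ∨ c)) ∧ d)   [double negation]
⇔ ¬¬(e ∧ b ∨ ¬a ∧ (¬e ∨ c)) ∨ ¬d   [De Morgan]
⇔ e ∧ b ∨ ¬a ∧ (¬e ∨ c) ∨ ¬d   [double negation]
⇔ (e ∨ ¬a ∨ ¬d) ∧ (e ∨ ¬e ∨ c ∨ ¬d) ∧ (b ∨ ¬a ∨ ¬d) ∧ (b ∨ ¬e ∨ c ∨ ¬d)   [distribute ∨ over ∧]
⇔ (e ∨ ¬a ∨ ¬d) ∧ (b ∨ ¬a ∨ ¬d) ∧ (b ∨ ¬e ∨ c ∨ ¬d)   [simplify]

(e ∨ ¬a ∨ ¬d) ∧ (b ∨ ¬a ∨ ¬d) ∧ (b ∨ ¬e ∨ c ∨ ¬d)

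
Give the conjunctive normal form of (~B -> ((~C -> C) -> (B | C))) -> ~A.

(~B -> ((~C -> C) -> (B | C))) -> ~A
= ~(~B -> ((~C -> C) -> (B | C))) | ~A   — eliminate ->
= ~(~~B | ((~C -> C) -> (B | C))) | ~A   — eliminate ->
= ~(~~B | ~(~C -> C) | B | C) | ~A   — eliminate ->
= ~(~~B | ~(~~C | C) | B | C) | ~A   — eliminate ->
= (~~~B & ~~(~~C | C) & ~B & ~C) | ~A   — De Morgan
= (~B & ~~(~~C | C) & ~B & ~C) | ~A   — double negation
= (~B & (~~C | C) & ~B & ~C) | ~A   — double negation
= (~B & (C | C) & ~B & ~C) | ~A   — double negation
= (~B | ~A) & (C | C | ~A) & (~B | ~A) & (~C | ~A)   — distribute | over &
= (~B | ~A) & (C | ~A) & (~C | ~A)   — simplify

(~B | ~A) & (C | ~A) & (~C | ~A)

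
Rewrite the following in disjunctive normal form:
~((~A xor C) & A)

(A & ~C) | ~A

~((~A xor C) & A)
≡ ~(((~A & ~C) | (~~A & C)) & A)   — expand xor
≡ ~((~A & ~C) | (~~A & C)) | ~A   — De Morgan
≡ (~(~A & ~C) & ~(~~A & C)) | ~A   — De Morgan
≡ ((~~A | ~~C) & ~(~~A & C)) | ~A   — De Morgan
≡ ((A | ~~C) & ~(~~A & C)) | ~A   — double negation
≡ ((A | C) & ~(~~A & C)) | ~A   — double negation
≡ ((A | C) & (~~~A | ~C)) | ~A   — De Morgan
≡ ((A | C) & (~A | ~C)) | ~A   — double negation
≡ (A & ~A) | (A & ~C) | (C & ~A) | (C & ~C) | ~A   — distribute & over |
≡ (A & ~C) | ~A   — simplify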